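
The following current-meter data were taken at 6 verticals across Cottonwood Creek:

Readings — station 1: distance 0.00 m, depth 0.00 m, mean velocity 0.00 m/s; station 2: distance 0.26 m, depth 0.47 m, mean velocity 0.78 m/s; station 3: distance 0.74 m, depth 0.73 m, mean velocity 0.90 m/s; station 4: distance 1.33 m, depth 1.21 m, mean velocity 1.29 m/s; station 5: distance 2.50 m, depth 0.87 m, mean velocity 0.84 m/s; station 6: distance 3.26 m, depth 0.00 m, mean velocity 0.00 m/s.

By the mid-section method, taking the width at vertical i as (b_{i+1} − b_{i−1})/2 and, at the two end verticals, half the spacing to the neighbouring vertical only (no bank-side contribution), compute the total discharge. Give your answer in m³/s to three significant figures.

2.57 m³/s

w_2 = (0.74 − 0.00)/2 = 0.37 m; q_2 = 0.78 × 0.47 × 0.37 = 0.1356 m³/s
w_3 = (1.33 − 0.26)/2 = 0.535 m; q_3 = 0.90 × 0.73 × 0.535 = 0.3515 m³/s
w_4 = (2.50 − 0.74)/2 = 0.88 m; q_4 = 1.29 × 1.21 × 0.88 = 1.374 m³/s
w_5 = (3.26 − 1.33)/2 = 0.965 m; q_5 = 0.84 × 0.87 × 0.965 = 0.7052 m³/s
Stations 1, 6 contribute zero (depth or velocity is 0).
Q = Σ qᵢ = 2.566 m³/s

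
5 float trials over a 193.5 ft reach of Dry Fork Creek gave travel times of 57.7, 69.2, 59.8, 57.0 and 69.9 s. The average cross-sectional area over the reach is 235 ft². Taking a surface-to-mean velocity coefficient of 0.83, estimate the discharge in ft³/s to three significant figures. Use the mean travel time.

t̄ = (57.7 + 69.2 + 59.8 + 57.0 + 69.9) / 5 = 62.72 s
v_surface = L / t̄ = 193.5 / 62.72 = 3.085 ft/s
v_mean = 0.83 × 3.085 = 2.561 ft/s
Q = A × v_mean = 235 × 2.561 = 601.8 ft³/s

602 ft³/s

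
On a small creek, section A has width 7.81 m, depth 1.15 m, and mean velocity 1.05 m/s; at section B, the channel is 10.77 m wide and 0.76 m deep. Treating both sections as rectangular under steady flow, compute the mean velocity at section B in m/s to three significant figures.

1.15 m/s

Q = A₁V₁ = (7.81×1.15) × 1.05 = 9.431 m³/s
A₂ = 10.77 × 0.76 = 8.185 m²
V₂ = Q/A₂ = 9.431/8.185 = 1.152 m/s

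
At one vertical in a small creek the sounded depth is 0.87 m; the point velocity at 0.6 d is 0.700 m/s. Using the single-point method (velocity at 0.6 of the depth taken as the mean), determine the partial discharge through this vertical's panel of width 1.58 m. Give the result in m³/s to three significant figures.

0.962 m³/s

v̄ = v₀.₆ = 0.700 m/s
q = v̄ × d × w = 0.7000 × 0.87 × 1.58 = 0.9622 m³/s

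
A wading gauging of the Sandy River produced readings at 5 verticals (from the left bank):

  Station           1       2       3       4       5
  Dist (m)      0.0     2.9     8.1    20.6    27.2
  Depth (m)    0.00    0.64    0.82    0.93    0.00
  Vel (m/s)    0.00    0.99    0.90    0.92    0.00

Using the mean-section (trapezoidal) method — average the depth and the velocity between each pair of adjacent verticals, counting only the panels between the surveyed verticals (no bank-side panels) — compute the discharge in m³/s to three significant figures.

Panel 1-2: Δb = 2.9 m, d̄ = (0.00+0.64)/2 = 0.32, v̄ = (0.00+0.99)/2 = 0.495 → q = 2.9×0.32×0.495 = 0.4594 m³/s
Panel 2-3: Δb = 5.2 m, d̄ = (0.64+0.82)/2 = 0.73, v̄ = (0.99+0.90)/2 = 0.945 → q = 5.2×0.73×0.945 = 3.587 m³/s
Panel 3-4: Δb = 12.5 m, d̄ = (0.82+0.93)/2 = 0.875, v̄ = (0.90+0.92)/2 = 0.91 → q = 12.5×0.875×0.91 = 9.953 m³/s
Panel 4-5: Δb = 6.6 m, d̄ = (0.93+0.00)/2 = 0.465, v̄ = (0.92+0.00)/2 = 0.46 → q = 6.6×0.465×0.46 = 1.412 m³/s
Q = Σ q = 15.41 m³/s

15.4 m³/s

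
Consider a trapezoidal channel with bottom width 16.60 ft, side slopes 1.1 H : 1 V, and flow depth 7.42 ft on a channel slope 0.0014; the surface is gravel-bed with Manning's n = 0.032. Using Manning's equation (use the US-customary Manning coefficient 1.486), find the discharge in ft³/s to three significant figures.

A = (b + z·y)·y = (16.60 + 1.1×7.42)×7.42 = 183.7 ft²
P = b + 2y√(1+z²) = 16.60 + 2×7.42×√(1+1.1²) = 38.66 ft
R = A/P = 183.7/38.66 = 4.752 ft
Q = (1.486/n)·A·R^(2/3)·S^(1/2) = (1.486/0.032) × 183.7 × 4.752^(2/3) × 0.0014^(1/2) = 902.4 ft³/s

902 ft³/s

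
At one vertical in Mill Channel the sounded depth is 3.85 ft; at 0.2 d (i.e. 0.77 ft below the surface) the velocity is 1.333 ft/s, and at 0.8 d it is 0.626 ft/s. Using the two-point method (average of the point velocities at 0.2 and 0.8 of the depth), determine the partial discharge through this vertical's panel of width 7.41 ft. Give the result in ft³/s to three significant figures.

v̄ = (1.333 + 0.626) / 2 = 0.9795 ft/s
q = v̄ × d × w = 0.9795 × 3.85 × 7.41 = 27.94 ft³/s

27.9 ft³/s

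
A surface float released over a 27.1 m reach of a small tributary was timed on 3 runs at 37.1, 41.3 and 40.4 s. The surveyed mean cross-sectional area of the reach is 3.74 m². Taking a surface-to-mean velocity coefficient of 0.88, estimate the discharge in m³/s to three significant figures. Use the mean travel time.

t̄ = (37.1 + 41.3 + 40.4) / 3 = 39.6 s
v_surface = L / t̄ = 27.1 / 39.6 = 0.6843 m/s
v_mean = 0.88 × 0.6843 = 0.6022 m/s
Q = A × v_mean = 3.74 × 0.6022 = 2.252 m³/s

2.25 m³/s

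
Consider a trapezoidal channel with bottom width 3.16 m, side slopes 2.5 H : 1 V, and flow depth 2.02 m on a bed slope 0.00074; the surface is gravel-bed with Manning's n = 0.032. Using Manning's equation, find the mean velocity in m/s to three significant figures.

0.950 m/s

A = (b + z·y)·y = (3.16 + 2.5×2.02)×2.02 = 16.58 m²
P = b + 2y√(1+z²) = 3.16 + 2×2.02×√(1+2.5²) = 14.04 m
R = A/P = 16.58/14.04 = 1.181 m
Q = (1/n)·A·R^(2/3)·S^(1/2) = (1/0.032) × 16.58 × 1.181^(2/3) × 0.00074^(1/2) = 15.76 m³/s
V = Q/A = 15.76/16.58 = 0.9500 m/s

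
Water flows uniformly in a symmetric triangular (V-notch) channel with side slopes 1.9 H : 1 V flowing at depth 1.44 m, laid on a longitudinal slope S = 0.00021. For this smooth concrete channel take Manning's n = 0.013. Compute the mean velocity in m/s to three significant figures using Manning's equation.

0.825 m/s

A = z·y² = 1.9×1.44² = 3.940 m²
P = 2y√(1+z²) = 2×1.44×√(1+1.9²) = 6.184 m
R = A/P = 3.940/6.184 = 0.6371 m
Q = (1/n)·A·R^(2/3)·S^(1/2) = (1/0.013) × 3.940 × 0.6371^(2/3) × 0.00021^(1/2) = 3.252 m³/s
V = Q/A = 3.252/3.940 = 0.8254 m/s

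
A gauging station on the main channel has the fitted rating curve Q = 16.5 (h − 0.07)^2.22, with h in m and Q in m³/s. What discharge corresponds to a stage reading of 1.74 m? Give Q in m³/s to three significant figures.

Q = 16.5 × (1.74 − 0.07)^2.22 = 16.5 × 1.67^2.22 = 51.51 m³/s

51.5 m³/s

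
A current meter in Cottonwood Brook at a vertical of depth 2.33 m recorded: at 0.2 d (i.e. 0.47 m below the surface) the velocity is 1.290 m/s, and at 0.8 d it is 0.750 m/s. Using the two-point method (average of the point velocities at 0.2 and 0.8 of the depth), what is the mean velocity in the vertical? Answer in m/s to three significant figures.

v̄ = (1.290 + 0.750) / 2 = 1.020 m/s

1.02 m/s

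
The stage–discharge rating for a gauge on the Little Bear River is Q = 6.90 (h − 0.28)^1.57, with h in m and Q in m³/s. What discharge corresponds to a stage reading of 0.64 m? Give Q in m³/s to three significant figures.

1.39 m³/s

Q = 6.90 × (0.64 − 0.28)^1.57 = 6.90 × 0.36^1.57 = 1.388 m³/s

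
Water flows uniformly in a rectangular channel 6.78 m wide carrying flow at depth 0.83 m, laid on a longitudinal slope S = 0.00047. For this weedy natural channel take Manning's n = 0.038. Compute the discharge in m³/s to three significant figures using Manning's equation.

A = b·y = 6.78 × 0.83 = 5.627 m²
P = b + 2y = 6.78 + 2×0.83 = 8.440 m
R = A/P = 5.627/8.440 = 0.6668 m
Q = (1/n)·A·R^(2/3)·S^(1/2) = (1/0.038) × 5.627 × 0.6668^(2/3) × 0.00047^(1/2) = 2.450 m³/s

2.45 m³/s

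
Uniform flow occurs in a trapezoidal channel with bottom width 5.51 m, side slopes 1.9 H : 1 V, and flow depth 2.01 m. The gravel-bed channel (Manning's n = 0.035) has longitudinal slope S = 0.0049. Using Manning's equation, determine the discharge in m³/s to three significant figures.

A = (b + z·y)·y = (5.51 + 1.9×2.01)×2.01 = 18.75 m²
P = b + 2y√(1+z²) = 5.51 + 2×2.01×√(1+1.9²) = 14.14 m
R = A/P = 18.75/14.14 = 1.326 m
Q = (1/n)·A·R^(2/3)·S^(1/2) = (1/0.035) × 18.75 × 1.326^(2/3) × 0.0049^(1/2) = 45.26 m³/s

45.3 m³/s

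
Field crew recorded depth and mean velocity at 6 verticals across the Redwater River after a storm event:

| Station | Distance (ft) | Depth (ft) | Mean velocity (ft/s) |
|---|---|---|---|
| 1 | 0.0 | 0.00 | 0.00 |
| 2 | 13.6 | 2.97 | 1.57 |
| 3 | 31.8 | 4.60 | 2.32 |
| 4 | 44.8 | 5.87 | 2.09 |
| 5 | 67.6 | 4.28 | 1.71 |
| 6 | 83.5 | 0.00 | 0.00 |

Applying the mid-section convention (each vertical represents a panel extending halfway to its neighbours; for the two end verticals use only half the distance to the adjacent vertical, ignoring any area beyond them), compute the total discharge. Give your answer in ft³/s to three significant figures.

w_2 = (31.8 − 0.0)/2 = 15.9 ft; q_2 = 1.57 × 2.97 × 15.9 = 74.14 ft³/s
w_3 = (44.8 − 13.6)/2 = 15.6 ft; q_3 = 2.32 × 4.60 × 15.6 = 166.5 ft³/s
w_4 = (67.6 − 31.8)/2 = 17.9 ft; q_4 = 2.09 × 5.87 × 17.9 = 219.6 ft³/s
w_5 = (83.5 − 44.8)/2 = 19.35 ft; q_5 = 1.71 × 4.28 × 19.35 = 141.6 ft³/s
Stations 1, 6 contribute zero (depth or velocity is 0).
Q = Σ qᵢ = 601.8 ft³/s

602 ft³/s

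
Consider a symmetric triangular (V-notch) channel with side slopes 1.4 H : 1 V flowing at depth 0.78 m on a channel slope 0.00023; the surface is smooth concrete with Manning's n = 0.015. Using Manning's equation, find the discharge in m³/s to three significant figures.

0.401 m³/s

A = z·y² = 1.4×0.78² = 0.8518 m²
P = 2y√(1+z²) = 2×0.78×√(1+1.4²) = 2.684 m
R = A/P = 0.8518/2.684 = 0.3174 m
Q = (1/n)·A·R^(2/3)·S^(1/2) = (1/0.015) × 0.8518 × 0.3174^(2/3) × 0.00023^(1/2) = 0.4007 m³/s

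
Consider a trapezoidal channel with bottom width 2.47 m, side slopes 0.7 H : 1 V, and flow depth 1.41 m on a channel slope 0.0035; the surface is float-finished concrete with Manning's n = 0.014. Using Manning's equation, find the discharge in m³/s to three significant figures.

18.1 m³/s

A = (b + z·y)·y = (2.47 + 0.7×1.41)×1.41 = 4.874 m²
P = b + 2y√(1+z²) = 2.47 + 2×1.41×√(1+0.7²) = 5.912 m
R = A/P = 4.874/5.912 = 0.8245 m
Q = (1/n)·A·R^(2/3)·S^(1/2) = (1/0.014) × 4.874 × 0.8245^(2/3) × 0.0035^(1/2) = 18.11 m³/s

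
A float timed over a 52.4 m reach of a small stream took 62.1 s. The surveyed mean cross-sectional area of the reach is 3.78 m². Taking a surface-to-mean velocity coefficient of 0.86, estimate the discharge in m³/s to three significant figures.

2.74 m³/s

v_surface = L / t̄ = 52.4 / 62.1 = 0.8438 m/s
v_mean = 0.86 × 0.8438 = 0.7257 m/s
Q = A × v_mean = 3.78 × 0.7257 = 2.743 m³/s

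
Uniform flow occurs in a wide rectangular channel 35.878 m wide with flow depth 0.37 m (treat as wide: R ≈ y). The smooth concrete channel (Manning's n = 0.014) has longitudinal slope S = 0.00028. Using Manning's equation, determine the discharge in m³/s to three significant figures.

8.18 m³/s

A = b·y = 35.878 × 0.37 = 13.27 m²
Wide channel: R ≈ y = 0.37 m
Q = (1/n)·A·R^(2/3)·S^(1/2) = (1/0.014) × 13.27 × 0.3700^(2/3) × 0.00028^(1/2) = 8.177 m³/s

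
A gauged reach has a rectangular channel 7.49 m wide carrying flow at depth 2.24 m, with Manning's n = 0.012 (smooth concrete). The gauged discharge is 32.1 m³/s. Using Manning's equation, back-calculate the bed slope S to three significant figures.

0.000336

A = b·y = 7.49 × 2.24 = 16.78 m²
P = b + 2y = 7.49 + 2×2.24 = 11.97 m
R = A/P = 16.78/11.97 = 1.402 m
S = (Q·n / (1·A·R^(2/3)))² = (32.1×0.012 / (1×16.78×1.252))² = 0.0003360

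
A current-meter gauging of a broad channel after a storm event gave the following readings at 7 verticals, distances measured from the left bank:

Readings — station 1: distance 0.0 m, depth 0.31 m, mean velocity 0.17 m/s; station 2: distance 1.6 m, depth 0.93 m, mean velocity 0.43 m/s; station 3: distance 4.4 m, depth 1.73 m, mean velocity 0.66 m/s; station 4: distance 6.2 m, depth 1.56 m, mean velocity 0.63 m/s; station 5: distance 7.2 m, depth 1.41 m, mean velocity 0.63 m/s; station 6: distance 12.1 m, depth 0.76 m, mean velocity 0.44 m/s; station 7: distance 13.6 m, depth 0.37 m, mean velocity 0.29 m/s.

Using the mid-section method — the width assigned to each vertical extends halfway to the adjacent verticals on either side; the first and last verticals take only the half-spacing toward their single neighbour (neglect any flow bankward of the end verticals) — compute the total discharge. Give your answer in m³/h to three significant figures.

31300 m³/h

w_1 = (1.6 − 0.0)/2 = 0.8 m; q_1 = 0.17 × 0.31 × 0.8 = 0.04216 m³/s
w_2 = (4.4 − 0.0)/2 = 2.2 m; q_2 = 0.43 × 0.93 × 2.2 = 0.8798 m³/s
w_3 = (6.2 − 1.6)/2 = 2.3 m; q_3 = 0.66 × 1.73 × 2.3 = 2.626 m³/s
w_4 = (7.2 − 4.4)/2 = 1.4 m; q_4 = 0.63 × 1.56 × 1.4 = 1.376 m³/s
w_5 = (12.1 − 6.2)/2 = 2.95 m; q_5 = 0.63 × 1.41 × 2.95 = 2.620 m³/s
w_6 = (13.6 − 7.2)/2 = 3.2 m; q_6 = 0.44 × 0.76 × 3.2 = 1.070 m³/s
w_7 = (13.6 − 12.1)/2 = 0.75 m; q_7 = 0.29 × 0.37 × 0.75 = 0.08048 m³/s
Q = Σ qᵢ = 8.695 m³/s
= 8.695 × 3600 = 31300 m³/h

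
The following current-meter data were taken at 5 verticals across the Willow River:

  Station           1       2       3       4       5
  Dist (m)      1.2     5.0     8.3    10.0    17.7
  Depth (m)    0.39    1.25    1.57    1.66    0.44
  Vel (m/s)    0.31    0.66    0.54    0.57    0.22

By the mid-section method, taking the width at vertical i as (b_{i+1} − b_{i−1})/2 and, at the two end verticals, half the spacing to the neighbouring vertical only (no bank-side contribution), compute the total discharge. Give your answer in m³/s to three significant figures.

w_1 = (5.0 − 1.2)/2 = 1.9 m; q_1 = 0.31 × 0.39 × 1.9 = 0.2297 m³/s
w_2 = (8.3 − 1.2)/2 = 3.55 m; q_2 = 0.66 × 1.25 × 3.55 = 2.929 m³/s
w_3 = (10.0 − 5.0)/2 = 2.5 m; q_3 = 0.54 × 1.57 × 2.5 = 2.120 m³/s
w_4 = (17.7 − 8.3)/2 = 4.7 m; q_4 = 0.57 × 1.66 × 4.7 = 4.447 m³/s
w_5 = (17.7 − 10.0)/2 = 3.85 m; q_5 = 0.22 × 0.44 × 3.85 = 0.3727 m³/s
Q = Σ qᵢ = 10.10 m³/s

10.1 m³/s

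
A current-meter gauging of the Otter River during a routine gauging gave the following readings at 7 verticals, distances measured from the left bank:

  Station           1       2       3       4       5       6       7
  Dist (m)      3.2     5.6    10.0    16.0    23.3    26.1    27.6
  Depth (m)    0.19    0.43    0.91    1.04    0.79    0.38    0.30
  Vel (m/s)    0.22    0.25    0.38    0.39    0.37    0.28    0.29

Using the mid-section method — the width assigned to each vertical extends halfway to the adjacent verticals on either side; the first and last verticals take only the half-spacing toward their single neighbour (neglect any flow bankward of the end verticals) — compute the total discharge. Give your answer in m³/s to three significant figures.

6.68 m³/s

w_1 = (5.6 − 3.2)/2 = 1.2 m; q_1 = 0.22 × 0.19 × 1.2 = 0.05016 m³/s
w_2 = (10.0 − 3.2)/2 = 3.4 m; q_2 = 0.25 × 0.43 × 3.4 = 0.3655 m³/s
w_3 = (16.0 − 5.6)/2 = 5.2 m; q_3 = 0.38 × 0.91 × 5.2 = 1.798 m³/s
w_4 = (23.3 − 10.0)/2 = 6.65 m; q_4 = 0.39 × 1.04 × 6.65 = 2.697 m³/s
w_5 = (26.1 − 16.0)/2 = 5.05 m; q_5 = 0.37 × 0.79 × 5.05 = 1.476 m³/s
w_6 = (27.6 − 23.3)/2 = 2.15 m; q_6 = 0.28 × 0.38 × 2.15 = 0.2288 m³/s
w_7 = (27.6 − 26.1)/2 = 0.75 m; q_7 = 0.29 × 0.30 × 0.75 = 0.06525 m³/s
Q = Σ qᵢ = 6.681 m³/s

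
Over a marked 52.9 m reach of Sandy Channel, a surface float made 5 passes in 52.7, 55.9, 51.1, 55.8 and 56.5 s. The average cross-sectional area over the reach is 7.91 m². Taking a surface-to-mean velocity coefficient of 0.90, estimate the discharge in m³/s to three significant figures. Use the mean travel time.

6.92 m³/s

t̄ = (52.7 + 55.9 + 51.1 + 55.8 + 56.5) / 5 = 54.4 s
v_surface = L / t̄ = 52.9 / 54.4 = 0.9724 m/s
v_mean = 0.90 × 0.9724 = 0.8752 m/s
Q = A × v_mean = 7.91 × 0.8752 = 6.923 m³/s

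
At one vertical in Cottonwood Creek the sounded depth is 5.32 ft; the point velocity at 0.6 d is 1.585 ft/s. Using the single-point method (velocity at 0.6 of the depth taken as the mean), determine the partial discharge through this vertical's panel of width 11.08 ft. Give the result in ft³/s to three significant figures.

93.4 ft³/s

v̄ = v₀.₆ = 1.585 ft/s
q = v̄ × d × w = 1.585 × 5.32 × 11.08 = 93.43 ft³/s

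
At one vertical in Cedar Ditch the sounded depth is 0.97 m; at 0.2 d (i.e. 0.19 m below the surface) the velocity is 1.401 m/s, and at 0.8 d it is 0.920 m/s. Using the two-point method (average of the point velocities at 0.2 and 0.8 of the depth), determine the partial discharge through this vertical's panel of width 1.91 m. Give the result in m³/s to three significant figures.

v̄ = (1.401 + 0.920) / 2 = 1.161 m/s
q = v̄ × d × w = 1.161 × 0.97 × 1.91 = 2.150 m³/s

2.15 m³/s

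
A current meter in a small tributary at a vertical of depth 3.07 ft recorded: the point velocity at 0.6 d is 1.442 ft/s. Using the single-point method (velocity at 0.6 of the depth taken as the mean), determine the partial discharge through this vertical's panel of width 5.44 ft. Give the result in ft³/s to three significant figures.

v̄ = v₀.₆ = 1.442 ft/s
q = v̄ × d × w = 1.442 × 3.07 × 5.44 = 24.08 ft³/s

24.1 ft³/s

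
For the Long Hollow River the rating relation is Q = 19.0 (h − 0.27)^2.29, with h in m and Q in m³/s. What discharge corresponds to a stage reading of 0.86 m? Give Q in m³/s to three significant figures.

5.68 m³/s

Q = 19.0 × (0.86 − 0.27)^2.29 = 19.0 × 0.59^2.29 = 5.676 m³/s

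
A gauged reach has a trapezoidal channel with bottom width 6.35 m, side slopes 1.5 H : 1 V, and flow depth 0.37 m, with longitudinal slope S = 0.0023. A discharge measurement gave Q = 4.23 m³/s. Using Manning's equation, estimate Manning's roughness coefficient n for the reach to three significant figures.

0.0139

A = (b + z·y)·y = (6.35 + 1.5×0.37)×0.37 = 2.555 m²
P = b + 2y√(1+z²) = 6.35 + 2×0.37×√(1+1.5²) = 7.684 m
R = A/P = 2.555/7.684 = 0.3325 m
n = (1/Q)·A·R^(2/3)·S^(1/2) = (1/4.23) × 2.555 × 0.4799 × 0.04796 = 0.01390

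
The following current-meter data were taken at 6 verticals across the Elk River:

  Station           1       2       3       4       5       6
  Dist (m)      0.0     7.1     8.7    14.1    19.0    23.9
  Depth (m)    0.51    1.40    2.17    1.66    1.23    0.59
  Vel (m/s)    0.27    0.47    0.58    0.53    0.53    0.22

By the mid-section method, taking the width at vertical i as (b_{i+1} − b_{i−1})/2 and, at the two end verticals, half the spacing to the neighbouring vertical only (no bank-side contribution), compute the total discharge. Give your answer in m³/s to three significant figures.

w_1 = (7.1 − 0.0)/2 = 3.55 m; q_1 = 0.27 × 0.51 × 3.55 = 0.4888 m³/s
w_2 = (8.7 − 0.0)/2 = 4.35 m; q_2 = 0.47 × 1.40 × 4.35 = 2.862 m³/s
w_3 = (14.1 − 7.1)/2 = 3.5 m; q_3 = 0.58 × 2.17 × 3.5 = 4.405 m³/s
w_4 = (19.0 − 8.7)/2 = 5.15 m; q_4 = 0.53 × 1.66 × 5.15 = 4.531 m³/s
w_5 = (23.9 − 14.1)/2 = 4.9 m; q_5 = 0.53 × 1.23 × 4.9 = 3.194 m³/s
w_6 = (23.9 − 19.0)/2 = 2.45 m; q_6 = 0.22 × 0.59 × 2.45 = 0.3180 m³/s
Q = Σ qᵢ = 15.80 m³/s

15.8 m³/s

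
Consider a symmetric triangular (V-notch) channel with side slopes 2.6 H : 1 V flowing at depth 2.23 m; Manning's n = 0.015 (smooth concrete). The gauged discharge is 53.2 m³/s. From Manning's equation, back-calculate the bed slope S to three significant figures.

A = z·y² = 2.6×2.23² = 12.93 m²
P = 2y√(1+z²) = 2×2.23×√(1+2.6²) = 12.42 m
R = A/P = 12.93/12.42 = 1.041 m
S = (Q·n / (1·A·R^(2/3)))² = (53.2×0.015 / (1×12.93×1.027))² = 0.003612

0.00361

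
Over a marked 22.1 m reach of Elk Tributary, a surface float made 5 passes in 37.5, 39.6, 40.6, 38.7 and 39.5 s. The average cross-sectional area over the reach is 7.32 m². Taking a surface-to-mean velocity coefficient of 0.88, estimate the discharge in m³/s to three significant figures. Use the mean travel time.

3.63 m³/s

t̄ = (37.5 + 39.6 + 40.6 + 38.7 + 39.5) / 5 = 39.18 s
v_surface = L / t̄ = 22.1 / 39.18 = 0.5641 m/s
v_mean = 0.88 × 0.5641 = 0.4964 m/s
Q = A × v_mean = 7.32 × 0.4964 = 3.633 m³/s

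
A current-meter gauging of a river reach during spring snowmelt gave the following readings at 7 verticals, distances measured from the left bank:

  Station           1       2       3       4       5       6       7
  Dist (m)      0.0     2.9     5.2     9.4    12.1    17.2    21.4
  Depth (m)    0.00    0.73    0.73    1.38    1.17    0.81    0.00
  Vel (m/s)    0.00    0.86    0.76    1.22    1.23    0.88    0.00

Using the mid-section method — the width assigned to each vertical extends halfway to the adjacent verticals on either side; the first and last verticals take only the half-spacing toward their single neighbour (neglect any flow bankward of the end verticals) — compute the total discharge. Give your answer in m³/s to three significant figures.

18.2 m³/s

w_2 = (5.2 − 0.0)/2 = 2.6 m; q_2 = 0.86 × 0.73 × 2.6 = 1.632 m³/s
w_3 = (9.4 − 2.9)/2 = 3.25 m; q_3 = 0.76 × 0.73 × 3.25 = 1.803 m³/s
w_4 = (12.1 − 5.2)/2 = 3.45 m; q_4 = 1.22 × 1.38 × 3.45 = 5.808 m³/s
w_5 = (17.2 − 9.4)/2 = 3.9 m; q_5 = 1.23 × 1.17 × 3.9 = 5.612 m³/s
w_6 = (21.4 − 12.1)/2 = 4.65 m; q_6 = 0.88 × 0.81 × 4.65 = 3.315 m³/s
Stations 1, 7 contribute zero (depth or velocity is 0).
Q = Σ qᵢ = 18.17 m³/s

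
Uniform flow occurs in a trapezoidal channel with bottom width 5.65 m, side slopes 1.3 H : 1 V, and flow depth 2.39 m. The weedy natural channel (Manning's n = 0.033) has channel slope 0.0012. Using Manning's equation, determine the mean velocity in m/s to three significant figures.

1.41 m/s

A = (b + z·y)·y = (5.65 + 1.3×2.39)×2.39 = 20.93 m²
P = b + 2y√(1+z²) = 5.65 + 2×2.39×√(1+1.3²) = 13.49 m
R = A/P = 20.93/13.49 = 1.551 m
Q = (1/n)·A·R^(2/3)·S^(1/2) = (1/0.033) × 20.93 × 1.551^(2/3) × 0.0012^(1/2) = 29.44 m³/s
V = Q/A = 29.44/20.93 = 1.407 m/s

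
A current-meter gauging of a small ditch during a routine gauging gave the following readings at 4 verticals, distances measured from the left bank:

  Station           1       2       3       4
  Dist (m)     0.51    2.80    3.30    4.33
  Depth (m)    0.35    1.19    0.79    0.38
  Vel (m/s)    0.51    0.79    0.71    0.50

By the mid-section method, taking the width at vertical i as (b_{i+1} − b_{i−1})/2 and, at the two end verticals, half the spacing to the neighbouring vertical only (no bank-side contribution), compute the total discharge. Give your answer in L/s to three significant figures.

w_1 = (2.80 − 0.51)/2 = 1.145 m; q_1 = 0.51 × 0.35 × 1.145 = 0.2044 m³/s
w_2 = (3.30 − 0.51)/2 = 1.395 m; q_2 = 0.79 × 1.19 × 1.395 = 1.311 m³/s
w_3 = (4.33 − 2.80)/2 = 0.765 m; q_3 = 0.71 × 0.79 × 0.765 = 0.4291 m³/s
w_4 = (4.33 − 3.30)/2 = 0.515 m; q_4 = 0.50 × 0.38 × 0.515 = 0.09785 m³/s
Q = Σ qᵢ = 2.043 m³/s
= 2.043 × 1000 = 2043 L/s

2040 L/s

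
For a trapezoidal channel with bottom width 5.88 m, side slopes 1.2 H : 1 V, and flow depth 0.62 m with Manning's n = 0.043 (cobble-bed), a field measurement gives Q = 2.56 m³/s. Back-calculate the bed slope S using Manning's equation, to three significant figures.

0.00169

A = (b + z·y)·y = (5.88 + 1.2×0.62)×0.62 = 4.107 m²
P = b + 2y√(1+z²) = 5.88 + 2×0.62×√(1+1.2²) = 7.817 m
R = A/P = 4.107/7.817 = 0.5254 m
S = (Q·n / (1·A·R^(2/3)))² = (2.56×0.043 / (1×4.107×0.6511))² = 0.001695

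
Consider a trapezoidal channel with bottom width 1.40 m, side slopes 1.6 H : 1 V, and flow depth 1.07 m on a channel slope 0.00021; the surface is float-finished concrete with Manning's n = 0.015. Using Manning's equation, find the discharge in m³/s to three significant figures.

A = (b + z·y)·y = (1.40 + 1.6×1.07)×1.07 = 3.330 m²
P = b + 2y√(1+z²) = 1.40 + 2×1.07×√(1+1.6²) = 5.438 m
R = A/P = 3.330/5.438 = 0.6124 m
Q = (1/n)·A·R^(2/3)·S^(1/2) = (1/0.015) × 3.330 × 0.6124^(2/3) × 0.00021^(1/2) = 2.320 m³/s

2.32 m³/s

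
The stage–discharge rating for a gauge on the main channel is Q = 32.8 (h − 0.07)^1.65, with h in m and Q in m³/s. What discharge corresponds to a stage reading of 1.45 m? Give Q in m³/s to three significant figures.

Q = 32.8 × (1.45 − 0.07)^1.65 = 32.8 × 1.38^1.65 = 55.81 m³/s

55.8 m³/s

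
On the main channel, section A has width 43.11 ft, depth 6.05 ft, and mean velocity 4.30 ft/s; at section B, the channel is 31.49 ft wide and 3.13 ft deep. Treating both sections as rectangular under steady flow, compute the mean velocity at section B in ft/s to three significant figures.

Q = A₁V₁ = (43.11×6.05) × 4.30 = 1122 ft³/s
A₂ = 31.49 × 3.13 = 98.56 ft²
V₂ = Q/A₂ = 1122/98.56 = 11.38 ft/s

11.4 ft/s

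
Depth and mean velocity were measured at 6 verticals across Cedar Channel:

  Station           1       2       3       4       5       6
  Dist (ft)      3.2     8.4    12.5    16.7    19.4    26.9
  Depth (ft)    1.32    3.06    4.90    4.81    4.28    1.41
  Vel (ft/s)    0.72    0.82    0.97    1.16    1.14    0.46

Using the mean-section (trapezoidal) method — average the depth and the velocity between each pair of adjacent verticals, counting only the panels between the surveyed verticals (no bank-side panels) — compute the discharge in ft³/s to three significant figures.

Panel 1-2: Δb = 5.2 ft, d̄ = (1.32+3.06)/2 = 2.19, v̄ = (0.72+0.82)/2 = 0.77 → q = 5.2×2.19×0.77 = 8.769 ft³/s
Panel 2-3: Δb = 4.1 ft, d̄ = (3.06+4.90)/2 = 3.98, v̄ = (0.82+0.97)/2 = 0.895 → q = 4.1×3.98×0.895 = 14.60 ft³/s
Panel 3-4: Δb = 4.2 ft, d̄ = (4.90+4.81)/2 = 4.855, v̄ = (0.97+1.16)/2 = 1.065 → q = 4.2×4.855×1.065 = 21.72 ft³/s
Panel 4-5: Δb = 2.7 ft, d̄ = (4.81+4.28)/2 = 4.545, v̄ = (1.16+1.14)/2 = 1.15 → q = 2.7×4.545×1.15 = 14.11 ft³/s
Panel 5-6: Δb = 7.5 ft, d̄ = (4.28+1.41)/2 = 2.845, v̄ = (1.14+0.46)/2 = 0.8 → q = 7.5×2.845×0.8 = 17.07 ft³/s
Q = Σ q = 76.27 ft³/s

76.3 ft³/s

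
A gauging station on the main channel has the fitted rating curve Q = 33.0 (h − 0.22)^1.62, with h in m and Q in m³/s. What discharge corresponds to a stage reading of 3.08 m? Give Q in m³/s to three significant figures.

Q = 33.0 × (3.08 − 0.22)^1.62 = 33.0 × 2.86^1.62 = 181.1 m³/s

181 m³/s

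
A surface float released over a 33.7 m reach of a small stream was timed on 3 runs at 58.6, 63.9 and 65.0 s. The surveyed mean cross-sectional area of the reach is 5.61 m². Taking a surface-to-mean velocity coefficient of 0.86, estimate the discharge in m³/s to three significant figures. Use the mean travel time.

2.60 m³/s

t̄ = (58.6 + 63.9 + 65.0) / 3 = 62.5 s
v_surface = L / t̄ = 33.7 / 62.5 = 0.5392 m/s
v_mean = 0.86 × 0.5392 = 0.4637 m/s
Q = A × v_mean = 5.61 × 0.4637 = 2.601 m³/s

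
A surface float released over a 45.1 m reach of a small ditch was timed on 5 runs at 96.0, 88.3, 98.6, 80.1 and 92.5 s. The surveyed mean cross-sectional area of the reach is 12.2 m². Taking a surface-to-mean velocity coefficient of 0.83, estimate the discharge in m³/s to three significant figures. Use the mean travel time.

5.01 m³/s

t̄ = (96.0 + 88.3 + 98.6 + 80.1 + 92.5) / 5 = 91.1 s
v_surface = L / t̄ = 45.1 / 91.1 = 0.4951 m/s
v_mean = 0.83 × 0.4951 = 0.4109 m/s
Q = A × v_mean = 12.2 × 0.4109 = 5.013 m³/s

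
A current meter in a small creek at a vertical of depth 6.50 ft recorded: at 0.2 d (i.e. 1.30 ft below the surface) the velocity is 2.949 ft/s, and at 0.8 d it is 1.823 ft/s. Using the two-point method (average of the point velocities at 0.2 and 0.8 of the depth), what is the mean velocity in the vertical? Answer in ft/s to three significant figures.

2.39 ft/s

v̄ = (2.949 + 1.823) / 2 = 2.386 ft/s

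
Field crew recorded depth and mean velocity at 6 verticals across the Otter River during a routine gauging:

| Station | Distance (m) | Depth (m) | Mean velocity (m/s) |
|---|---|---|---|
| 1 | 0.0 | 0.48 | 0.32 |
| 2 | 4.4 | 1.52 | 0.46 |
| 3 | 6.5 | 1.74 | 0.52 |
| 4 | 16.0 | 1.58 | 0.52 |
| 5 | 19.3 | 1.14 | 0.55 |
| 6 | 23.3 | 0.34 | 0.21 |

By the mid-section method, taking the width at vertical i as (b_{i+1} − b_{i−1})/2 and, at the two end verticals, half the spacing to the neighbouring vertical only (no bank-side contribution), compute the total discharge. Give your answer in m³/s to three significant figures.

15.5 m³/s

w_1 = (4.4 − 0.0)/2 = 2.2 m; q_1 = 0.32 × 0.48 × 2.2 = 0.3379 m³/s
w_2 = (6.5 − 0.0)/2 = 3.25 m; q_2 = 0.46 × 1.52 × 3.25 = 2.272 m³/s
w_3 = (16.0 − 4.4)/2 = 5.8 m; q_3 = 0.52 × 1.74 × 5.8 = 5.248 m³/s
w_4 = (19.3 − 6.5)/2 = 6.4 m; q_4 = 0.52 × 1.58 × 6.4 = 5.258 m³/s
w_5 = (23.3 − 16.0)/2 = 3.65 m; q_5 = 0.55 × 1.14 × 3.65 = 2.289 m³/s
w_6 = (23.3 − 19.3)/2 = 2 m; q_6 = 0.21 × 0.34 × 2 = 0.1428 m³/s
Q = Σ qᵢ = 15.55 m³/s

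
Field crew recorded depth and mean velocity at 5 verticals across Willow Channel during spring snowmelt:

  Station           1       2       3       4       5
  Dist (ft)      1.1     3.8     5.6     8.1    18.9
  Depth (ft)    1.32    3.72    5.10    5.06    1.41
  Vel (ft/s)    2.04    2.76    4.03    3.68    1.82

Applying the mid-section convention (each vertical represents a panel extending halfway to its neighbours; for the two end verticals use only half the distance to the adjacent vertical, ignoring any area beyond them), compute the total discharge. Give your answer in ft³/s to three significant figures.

209 ft³/s

w_1 = (3.8 − 1.1)/2 = 1.35 ft; q_1 = 2.04 × 1.32 × 1.35 = 3.635 ft³/s
w_2 = (5.6 − 1.1)/2 = 2.25 ft; q_2 = 2.76 × 3.72 × 2.25 = 23.10 ft³/s
w_3 = (8.1 − 3.8)/2 = 2.15 ft; q_3 = 4.03 × 5.10 × 2.15 = 44.19 ft³/s
w_4 = (18.9 − 5.6)/2 = 6.65 ft; q_4 = 3.68 × 5.06 × 6.65 = 123.8 ft³/s
w_5 = (18.9 − 8.1)/2 = 5.4 ft; q_5 = 1.82 × 1.41 × 5.4 = 13.86 ft³/s
Q = Σ qᵢ = 208.6 ft³/s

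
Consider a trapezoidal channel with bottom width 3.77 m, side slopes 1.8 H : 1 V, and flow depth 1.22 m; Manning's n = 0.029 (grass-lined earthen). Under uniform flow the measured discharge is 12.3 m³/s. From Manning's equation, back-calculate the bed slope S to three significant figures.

A = (b + z·y)·y = (3.77 + 1.8×1.22)×1.22 = 7.279 m²
P = b + 2y√(1+z²) = 3.77 + 2×1.22×√(1+1.8²) = 8.794 m
R = A/P = 7.279/8.794 = 0.8276 m
S = (Q·n / (1·A·R^(2/3)))² = (12.3×0.029 / (1×7.279×0.8815))² = 0.003091

0.00309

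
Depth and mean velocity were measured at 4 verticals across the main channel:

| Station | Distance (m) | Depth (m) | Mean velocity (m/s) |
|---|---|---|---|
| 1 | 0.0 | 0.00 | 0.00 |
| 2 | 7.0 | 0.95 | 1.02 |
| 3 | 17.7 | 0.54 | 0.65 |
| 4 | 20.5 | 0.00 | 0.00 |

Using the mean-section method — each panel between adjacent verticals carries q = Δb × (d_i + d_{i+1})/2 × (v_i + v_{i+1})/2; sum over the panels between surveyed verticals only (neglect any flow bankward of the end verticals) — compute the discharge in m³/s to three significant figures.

Panel 1-2: Δb = 7 m, d̄ = (0.00+0.95)/2 = 0.475, v̄ = (0.00+1.02)/2 = 0.51 → q = 7×0.475×0.51 = 1.696 m³/s
Panel 2-3: Δb = 10.7 m, d̄ = (0.95+0.54)/2 = 0.745, v̄ = (1.02+0.65)/2 = 0.835 → q = 10.7×0.745×0.835 = 6.656 m³/s
Panel 3-4: Δb = 2.8 m, d̄ = (0.54+0.00)/2 = 0.27, v̄ = (0.65+0.00)/2 = 0.325 → q = 2.8×0.27×0.325 = 0.2457 m³/s
Q = Σ q = 8.598 m³/s

8.60 m³/s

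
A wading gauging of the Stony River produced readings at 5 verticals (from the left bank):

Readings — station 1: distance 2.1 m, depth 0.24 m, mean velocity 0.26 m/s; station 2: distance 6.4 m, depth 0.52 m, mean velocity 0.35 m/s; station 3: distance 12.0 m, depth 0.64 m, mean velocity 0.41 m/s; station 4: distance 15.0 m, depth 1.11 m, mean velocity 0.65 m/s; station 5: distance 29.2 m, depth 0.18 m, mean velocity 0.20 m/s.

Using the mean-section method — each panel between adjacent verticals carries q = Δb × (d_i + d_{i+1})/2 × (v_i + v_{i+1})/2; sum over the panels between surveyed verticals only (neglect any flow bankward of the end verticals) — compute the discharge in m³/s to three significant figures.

Panel 1-2: Δb = 4.3 m, d̄ = (0.24+0.52)/2 = 0.38, v̄ = (0.26+0.35)/2 = 0.305 → q = 4.3×0.38×0.305 = 0.4984 m³/s
Panel 2-3: Δb = 5.6 m, d̄ = (0.52+0.64)/2 = 0.58, v̄ = (0.35+0.41)/2 = 0.38 → q = 5.6×0.58×0.38 = 1.234 m³/s
Panel 3-4: Δb = 3 m, d̄ = (0.64+1.11)/2 = 0.875, v̄ = (0.41+0.65)/2 = 0.53 → q = 3×0.875×0.53 = 1.391 m³/s
Panel 4-5: Δb = 14.2 m, d̄ = (1.11+0.18)/2 = 0.645, v̄ = (0.65+0.20)/2 = 0.425 → q = 14.2×0.645×0.425 = 3.893 m³/s
Q = Σ q = 7.016 m³/s

7.02 m³/s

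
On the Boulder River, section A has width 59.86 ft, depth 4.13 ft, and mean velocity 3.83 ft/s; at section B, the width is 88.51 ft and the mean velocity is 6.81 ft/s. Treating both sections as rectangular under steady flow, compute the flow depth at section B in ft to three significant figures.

1.57 ft

Q = A₁V₁ = (59.86×4.13) × 3.83 = 946.9 ft³/s
d₂ = Q/(b₂ V₂) = 946.9/(88.51×6.81) = 1.571 ft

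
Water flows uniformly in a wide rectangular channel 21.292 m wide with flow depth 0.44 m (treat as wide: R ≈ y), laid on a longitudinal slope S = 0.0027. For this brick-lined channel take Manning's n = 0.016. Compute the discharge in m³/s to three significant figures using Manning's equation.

17.6 m³/s

A = b·y = 21.292 × 0.44 = 9.368 m²
Wide channel: R ≈ y = 0.44 m
Q = (1/n)·A·R^(2/3)·S^(1/2) = (1/0.016) × 9.368 × 0.4400^(2/3) × 0.0027^(1/2) = 17.60 m³/s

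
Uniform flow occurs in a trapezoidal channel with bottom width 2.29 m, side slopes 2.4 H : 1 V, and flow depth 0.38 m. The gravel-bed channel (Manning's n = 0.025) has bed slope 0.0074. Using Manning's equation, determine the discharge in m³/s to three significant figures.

1.81 m³/s

A = (b + z·y)·y = (2.29 + 2.4×0.38)×0.38 = 1.217 m²
P = b + 2y√(1+z²) = 2.29 + 2×0.38×√(1+2.4²) = 4.266 m
R = A/P = 1.217/4.266 = 0.2852 m
Q = (1/n)·A·R^(2/3)·S^(1/2) = (1/0.025) × 1.217 × 0.2852^(2/3) × 0.0074^(1/2) = 1.814 m³/s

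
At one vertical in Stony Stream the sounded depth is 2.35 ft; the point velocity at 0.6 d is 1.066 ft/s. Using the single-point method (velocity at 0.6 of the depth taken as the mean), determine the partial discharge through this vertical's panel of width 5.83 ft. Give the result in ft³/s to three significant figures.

14.6 ft³/s

v̄ = v₀.₆ = 1.066 ft/s
q = v̄ × d × w = 1.066 × 2.35 × 5.83 = 14.60 ft³/s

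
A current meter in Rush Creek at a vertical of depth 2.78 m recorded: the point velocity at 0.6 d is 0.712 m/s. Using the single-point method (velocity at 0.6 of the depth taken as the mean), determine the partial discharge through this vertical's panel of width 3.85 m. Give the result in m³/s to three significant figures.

v̄ = v₀.₆ = 0.712 m/s
q = v̄ × d × w = 0.7120 × 2.78 × 3.85 = 7.621 m³/s

7.62 m³/s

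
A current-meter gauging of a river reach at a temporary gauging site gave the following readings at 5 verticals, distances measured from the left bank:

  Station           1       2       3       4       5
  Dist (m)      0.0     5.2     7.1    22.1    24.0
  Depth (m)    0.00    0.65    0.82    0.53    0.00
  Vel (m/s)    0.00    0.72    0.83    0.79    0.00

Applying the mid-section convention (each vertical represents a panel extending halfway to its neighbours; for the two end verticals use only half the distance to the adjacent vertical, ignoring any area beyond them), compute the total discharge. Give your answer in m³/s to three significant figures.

11.0 m³/s

w_2 = (7.1 − 0.0)/2 = 3.55 m; q_2 = 0.72 × 0.65 × 3.55 = 1.661 m³/s
w_3 = (22.1 − 5.2)/2 = 8.45 m; q_3 = 0.83 × 0.82 × 8.45 = 5.751 m³/s
w_4 = (24.0 − 7.1)/2 = 8.45 m; q_4 = 0.79 × 0.53 × 8.45 = 3.538 m³/s
Stations 1, 5 contribute zero (depth or velocity is 0).
Q = Σ qᵢ = 10.95 m³/s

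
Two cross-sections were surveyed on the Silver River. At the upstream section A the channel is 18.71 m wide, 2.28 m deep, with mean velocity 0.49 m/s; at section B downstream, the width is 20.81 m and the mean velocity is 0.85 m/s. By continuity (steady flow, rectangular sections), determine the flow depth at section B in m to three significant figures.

Q = A₁V₁ = (18.71×2.28) × 0.49 = 20.90 m³/s
d₂ = Q/(b₂ V₂) = 20.90/(20.81×0.85) = 1.182 m

1.18 m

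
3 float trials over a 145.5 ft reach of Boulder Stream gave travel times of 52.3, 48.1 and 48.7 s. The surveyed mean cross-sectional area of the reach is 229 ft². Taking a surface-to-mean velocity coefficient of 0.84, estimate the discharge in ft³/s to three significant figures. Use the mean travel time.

t̄ = (52.3 + 48.1 + 48.7) / 3 = 49.7 s
v_surface = L / t̄ = 145.5 / 49.7 = 2.928 ft/s
v_mean = 0.84 × 2.928 = 2.459 ft/s
Q = A × v_mean = 229 × 2.459 = 563.1 ft³/s

563 ft³/s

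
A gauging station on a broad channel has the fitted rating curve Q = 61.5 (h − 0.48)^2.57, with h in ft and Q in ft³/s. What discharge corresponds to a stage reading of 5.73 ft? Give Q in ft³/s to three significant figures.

Q = 61.5 × (5.73 − 0.48)^2.57 = 61.5 × 5.25^2.57 = 4362 ft³/s

4360 ft³/s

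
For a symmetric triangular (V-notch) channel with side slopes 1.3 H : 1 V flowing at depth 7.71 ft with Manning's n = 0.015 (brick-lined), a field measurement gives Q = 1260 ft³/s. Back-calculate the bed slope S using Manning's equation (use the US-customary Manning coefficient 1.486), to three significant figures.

A = z·y² = 1.3×7.71² = 77.28 ft²
P = 2y√(1+z²) = 2×7.71×√(1+1.3²) = 25.29 ft
R = A/P = 77.28/25.29 = 3.056 ft
S = (Q·n / (1.486·A·R^(2/3)))² = (1260×0.015 / (1.486×77.28×2.106))² = 0.006109

0.00611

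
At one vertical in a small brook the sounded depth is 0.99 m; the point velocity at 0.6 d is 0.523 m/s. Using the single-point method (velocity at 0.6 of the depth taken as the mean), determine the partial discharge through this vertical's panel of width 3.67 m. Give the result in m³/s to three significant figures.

v̄ = v₀.₆ = 0.523 m/s
q = v̄ × d × w = 0.5230 × 0.99 × 3.67 = 1.900 m³/s

1.90 m³/s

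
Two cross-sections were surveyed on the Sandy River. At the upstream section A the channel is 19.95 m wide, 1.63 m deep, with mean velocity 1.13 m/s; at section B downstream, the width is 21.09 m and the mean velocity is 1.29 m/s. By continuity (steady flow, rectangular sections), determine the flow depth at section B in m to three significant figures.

Q = A₁V₁ = (19.95×1.63) × 1.13 = 36.75 m³/s
d₂ = Q/(b₂ V₂) = 36.75/(21.09×1.29) = 1.351 m

1.35 m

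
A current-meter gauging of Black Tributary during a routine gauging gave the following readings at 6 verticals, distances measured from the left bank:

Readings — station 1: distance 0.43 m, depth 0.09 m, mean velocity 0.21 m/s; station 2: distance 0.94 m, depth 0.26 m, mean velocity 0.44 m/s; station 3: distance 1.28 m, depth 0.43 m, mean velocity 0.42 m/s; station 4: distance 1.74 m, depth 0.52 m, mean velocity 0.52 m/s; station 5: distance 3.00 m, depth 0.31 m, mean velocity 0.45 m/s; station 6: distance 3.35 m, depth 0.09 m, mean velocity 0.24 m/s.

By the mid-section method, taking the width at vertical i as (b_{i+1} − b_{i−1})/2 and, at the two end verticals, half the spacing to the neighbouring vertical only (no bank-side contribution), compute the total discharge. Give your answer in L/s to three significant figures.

474 L/s

w_1 = (0.94 − 0.43)/2 = 0.255 m; q_1 = 0.21 × 0.09 × 0.255 = 0.004820 m³/s
w_2 = (1.28 − 0.43)/2 = 0.425 m; q_2 = 0.44 × 0.26 × 0.425 = 0.04862 m³/s
w_3 = (1.74 − 0.94)/2 = 0.4 m; q_3 = 0.42 × 0.43 × 0.4 = 0.07224 m³/s
w_4 = (3.00 − 1.28)/2 = 0.86 m; q_4 = 0.52 × 0.52 × 0.86 = 0.2325 m³/s
w_5 = (3.35 − 1.74)/2 = 0.805 m; q_5 = 0.45 × 0.31 × 0.805 = 0.1123 m³/s
w_6 = (3.35 − 3.00)/2 = 0.175 m; q_6 = 0.24 × 0.09 × 0.175 = 0.003780 m³/s
Q = Σ qᵢ = 0.4743 m³/s
= 0.4743 × 1000 = 474.3 L/s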